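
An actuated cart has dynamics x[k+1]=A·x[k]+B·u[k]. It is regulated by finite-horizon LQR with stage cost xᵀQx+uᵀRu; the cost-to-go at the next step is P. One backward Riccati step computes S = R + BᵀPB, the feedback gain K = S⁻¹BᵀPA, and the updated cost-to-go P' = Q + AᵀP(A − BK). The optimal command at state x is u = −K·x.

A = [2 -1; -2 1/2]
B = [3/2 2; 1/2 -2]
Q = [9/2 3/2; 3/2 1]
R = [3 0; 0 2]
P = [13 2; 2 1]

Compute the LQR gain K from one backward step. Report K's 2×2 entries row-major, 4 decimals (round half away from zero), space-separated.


0.2030 -0.2194 0.7881 -0.3224

BᵀP = [20.5000 3.5000; 22.0000 2.0000]
S = R + BᵀPB = [3 0; 0 2] + [32.5000 34.0000; 34.0000 40.0000] = [35.5000 34.0000; 34.0000 42.0000]
BᵀPA = [34.0000 -18.7500; 40.0000 -21.0000]
K = S⁻¹·BᵀPA = [0.2030 -0.2194; 0.7881 -0.3224]
A−BK = [0.1194 -0.0261; -0.5254 -0.0351]
AᵀP(A−BK) = [1.5761 -0.6448; -0.6448 0.3660]
P' = Q + AᵀP(A−BK) = [6.0761 0.8552; 0.8552 1.3660]
tr(P') = 7.4422


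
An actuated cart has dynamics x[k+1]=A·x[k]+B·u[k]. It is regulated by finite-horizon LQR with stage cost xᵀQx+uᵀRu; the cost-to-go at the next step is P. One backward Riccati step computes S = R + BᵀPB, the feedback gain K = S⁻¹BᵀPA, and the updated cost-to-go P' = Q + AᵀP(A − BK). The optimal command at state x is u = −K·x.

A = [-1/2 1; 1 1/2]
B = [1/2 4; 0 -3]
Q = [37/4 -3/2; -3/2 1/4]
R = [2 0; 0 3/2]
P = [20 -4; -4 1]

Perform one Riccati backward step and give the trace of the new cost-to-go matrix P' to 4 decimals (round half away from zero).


9.8802

BᵀP = [10.0000 -2.0000; 92.0000 -19.0000]
S = R + BᵀPB = [2 0; 0 3/2] + [5.0000 46.0000; 46.0000 425.0000] = [7.0000 46.0000; 46.0000 426.5000]
BᵀPA = [-7.0000 9.0000; -65.0000 82.5000]
K = S⁻¹·BᵀPA = [0.0052 0.0500; -0.1530 0.1880]
A−BK = [0.1093 0.2228; 0.5411 1.0641]
AᵀP(A−BK) = [0.0937 0.0727; 0.0727 0.2865]
P' = Q + AᵀP(A−BK) = [9.3437 -1.4273; -1.4273 0.5365]
tr(P') = 9.8802


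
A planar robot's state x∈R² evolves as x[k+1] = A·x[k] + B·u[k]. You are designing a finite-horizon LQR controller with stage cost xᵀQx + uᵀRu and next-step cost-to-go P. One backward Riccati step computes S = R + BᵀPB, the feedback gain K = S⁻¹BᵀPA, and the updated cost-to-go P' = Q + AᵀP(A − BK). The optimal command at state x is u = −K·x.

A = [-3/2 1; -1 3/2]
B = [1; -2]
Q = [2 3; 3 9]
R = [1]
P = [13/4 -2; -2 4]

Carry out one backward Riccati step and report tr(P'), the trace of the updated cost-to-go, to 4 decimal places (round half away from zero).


BᵀP = [7.2500 -10.0000]
S = R + BᵀPB = [1] + [27.2500] = [28.2500]
BᵀPA = [-0.8750 -7.7500]
K = S⁻¹·BᵀPA = [-0.0310 -0.2743]
A−BK = [-1.4690 1.2743; -1.0619 0.9513]
AᵀP(A−BK) = [5.2854 -4.6150; -4.6150 4.1239]
P' = Q + AᵀP(A−BK) = [7.2854 -1.6150; -1.6150 13.1239]
tr(P') = 20.4093

20.4093


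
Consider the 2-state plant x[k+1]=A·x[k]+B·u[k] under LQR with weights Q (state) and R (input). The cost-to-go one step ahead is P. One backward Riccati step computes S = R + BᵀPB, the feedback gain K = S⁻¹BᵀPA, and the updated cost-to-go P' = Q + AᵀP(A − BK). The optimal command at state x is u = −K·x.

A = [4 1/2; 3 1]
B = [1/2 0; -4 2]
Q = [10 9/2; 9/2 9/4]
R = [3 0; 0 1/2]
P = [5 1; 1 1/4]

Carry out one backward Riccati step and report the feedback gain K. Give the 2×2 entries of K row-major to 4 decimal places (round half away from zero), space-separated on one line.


-0.3256 -0.0698 6.1163 0.9535

BᵀP = [-1.5000 -0.5000; 2.0000 0.5000]
S = R + BᵀPB = [3 0; 0 1/2] + [1.2500 -1.0000; -1.0000 1.0000] = [4.2500 -1.0000; -1.0000 1.5000]
BᵀPA = [-7.5000 -1.2500; 9.5000 1.5000]
K = S⁻¹·BᵀPA = [-0.3256 -0.0698; 6.1163 0.9535]
A−BK = [4.1628 0.5349; -10.5349 -1.1860]
AᵀP(A−BK) = [45.7035 6.6686; 6.6686 0.9826]
P' = Q + AᵀP(A−BK) = [55.7035 11.1686; 11.1686 3.2326]
tr(P') = 58.9360


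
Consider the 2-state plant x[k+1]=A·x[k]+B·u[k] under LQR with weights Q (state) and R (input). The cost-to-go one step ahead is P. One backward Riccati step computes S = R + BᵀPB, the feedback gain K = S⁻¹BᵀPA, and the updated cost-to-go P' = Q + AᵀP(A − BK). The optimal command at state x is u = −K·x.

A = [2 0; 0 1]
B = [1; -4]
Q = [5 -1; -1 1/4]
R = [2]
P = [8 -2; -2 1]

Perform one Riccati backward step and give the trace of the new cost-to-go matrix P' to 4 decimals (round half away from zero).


BᵀP = [16.0000 -6.0000]
S = R + BᵀPB = [2] + [40.0000] = [42.0000]
BᵀPA = [32.0000 -6.0000]
K = S⁻¹·BᵀPA = [0.7619 -0.1429]
A−BK = [1.2381 0.1429; 3.0476 0.4286]
AᵀP(A−BK) = [7.6190 0.5714; 0.5714 0.1429]
P' = Q + AᵀP(A−BK) = [12.6190 -0.4286; -0.4286 0.3929]
tr(P') = 13.0119

13.0119


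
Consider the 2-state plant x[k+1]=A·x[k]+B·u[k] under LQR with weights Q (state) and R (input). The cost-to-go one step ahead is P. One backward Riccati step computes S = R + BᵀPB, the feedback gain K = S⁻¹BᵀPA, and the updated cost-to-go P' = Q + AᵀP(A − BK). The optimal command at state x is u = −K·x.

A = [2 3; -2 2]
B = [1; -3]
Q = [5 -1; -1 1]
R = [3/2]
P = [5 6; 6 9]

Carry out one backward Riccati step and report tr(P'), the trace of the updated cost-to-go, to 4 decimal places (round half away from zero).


BᵀP = [-13.0000 -21.0000]
S = R + BᵀPB = [3/2] + [50.0000] = [51.5000]
BᵀPA = [16.0000 -81.0000]
K = S⁻¹·BᵀPA = [0.3107 -1.5728]
A−BK = [1.6893 4.5728; -1.0680 -2.7184]
AᵀP(A−BK) = [3.0291 7.1650; 7.1650 25.6019]
P' = Q + AᵀP(A−BK) = [8.0291 6.1650; 6.1650 26.6019]
tr(P') = 34.6311

34.6311


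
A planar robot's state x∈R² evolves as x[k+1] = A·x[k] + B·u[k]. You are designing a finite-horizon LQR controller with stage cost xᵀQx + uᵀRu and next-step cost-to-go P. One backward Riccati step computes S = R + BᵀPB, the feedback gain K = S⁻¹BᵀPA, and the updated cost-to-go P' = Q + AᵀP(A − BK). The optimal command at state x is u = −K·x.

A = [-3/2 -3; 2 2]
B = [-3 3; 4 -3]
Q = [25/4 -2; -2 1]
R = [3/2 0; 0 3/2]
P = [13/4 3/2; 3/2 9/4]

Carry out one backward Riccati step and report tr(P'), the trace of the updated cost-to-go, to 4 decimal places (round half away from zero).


10.6048

BᵀP = [-3.7500 4.5000; 5.2500 -2.2500]
S = R + BᵀPB = [3/2 0; 0 3/2] + [29.2500 -24.7500; -24.7500 22.5000] = [30.7500 -24.7500; -24.7500 24.0000]
BᵀPA = [14.6250 20.2500; -12.3750 -20.2500]
K = S⁻¹·BᵀPA = [0.3565 -0.1211; -0.1480 -0.9686]
A−BK = [0.0135 -0.4574; 0.1300 -0.4215]
AᵀP(A−BK) = [0.2674 -0.0908; -0.0908 3.0874]
P' = Q + AᵀP(A−BK) = [6.5174 -2.0908; -2.0908 4.0874]
tr(P') = 10.6048


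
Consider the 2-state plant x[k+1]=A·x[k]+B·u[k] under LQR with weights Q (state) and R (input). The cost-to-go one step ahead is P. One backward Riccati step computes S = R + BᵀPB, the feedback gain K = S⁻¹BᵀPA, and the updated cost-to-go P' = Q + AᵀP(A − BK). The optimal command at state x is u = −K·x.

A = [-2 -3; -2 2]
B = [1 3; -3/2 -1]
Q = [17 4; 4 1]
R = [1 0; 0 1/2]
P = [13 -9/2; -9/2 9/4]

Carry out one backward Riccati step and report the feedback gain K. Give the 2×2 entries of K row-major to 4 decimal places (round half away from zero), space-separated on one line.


0.8803 -0.4839 -0.7808 -0.8826

BᵀP = [19.7500 -7.8750; 43.5000 -15.7500]
S = R + BᵀPB = [1 0; 0 1/2] + [31.5625 67.1250; 67.1250 146.2500] = [32.5625 67.1250; 67.1250 146.7500]
BᵀPA = [-23.7500 -75.0000; -55.5000 -162.0000]
K = S⁻¹·BᵀPA = [0.8803 -0.4839; -0.7808 -0.8826]
A−BK = [-0.5377 0.1316; -1.4604 0.3916]
AᵀP(A−BK) = [2.5698 -0.4757; -0.4757 0.7300]
P' = Q + AᵀP(A−BK) = [19.5698 3.5243; 3.5243 1.7300]
tr(P') = 21.2998


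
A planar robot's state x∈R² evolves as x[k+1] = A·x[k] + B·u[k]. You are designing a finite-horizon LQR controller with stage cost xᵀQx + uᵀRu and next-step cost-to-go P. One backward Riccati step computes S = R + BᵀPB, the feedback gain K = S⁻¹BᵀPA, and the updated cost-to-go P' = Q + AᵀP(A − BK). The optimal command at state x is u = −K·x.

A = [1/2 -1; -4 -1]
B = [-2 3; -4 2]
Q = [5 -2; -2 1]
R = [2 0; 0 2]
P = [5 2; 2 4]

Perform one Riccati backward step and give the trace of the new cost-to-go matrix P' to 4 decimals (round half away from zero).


12.3280

BᵀP = [-18.0000 -20.0000; 19.0000 14.0000]
S = R + BᵀPB = [2 0; 0 2] + [116.0000 -94.0000; -94.0000 85.0000] = [118.0000 -94.0000; -94.0000 87.0000]
BᵀPA = [71.0000 38.0000; -46.5000 -33.0000]
K = S⁻¹·BᵀPA = [1.2629 0.1427; 0.8301 -0.2252]
A−BK = [0.5357 -0.0392; -0.6084 0.0210]
AᵀP(A−BK) = [6.1797 -0.0993; -0.0993 0.1483]
P' = Q + AᵀP(A−BK) = [11.1797 -2.0993; -2.0993 1.1483]
tr(P') = 12.3280


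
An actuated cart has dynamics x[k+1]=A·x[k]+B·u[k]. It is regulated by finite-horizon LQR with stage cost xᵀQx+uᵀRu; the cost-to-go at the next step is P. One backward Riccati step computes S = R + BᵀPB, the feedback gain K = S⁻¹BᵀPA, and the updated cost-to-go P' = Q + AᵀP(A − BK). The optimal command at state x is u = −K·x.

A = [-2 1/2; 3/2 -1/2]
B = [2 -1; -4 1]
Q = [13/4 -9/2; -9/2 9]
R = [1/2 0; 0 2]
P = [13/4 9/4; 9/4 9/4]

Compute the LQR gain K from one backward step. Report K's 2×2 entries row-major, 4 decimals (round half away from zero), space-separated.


BᵀP = [-2.5000 -4.5000; -1.0000 0.0000]
S = R + BᵀPB = [1/2 0; 0 2] + [13.0000 -2.0000; -2.0000 1.0000] = [13.5000 -2.0000; -2.0000 3.0000]
BᵀPA = [-1.7500 1.0000; 2.0000 -0.5000]
K = S⁻¹·BᵀPA = [-0.0342 0.0548; 0.6438 -0.1301]
A−BK = [-1.2877 0.2603; 0.7192 -0.1507]
AᵀP(A−BK) = [3.2149 -0.6438; -0.6438 0.1301]
P' = Q + AᵀP(A−BK) = [6.4649 -5.1438; -5.1438 9.1301]
tr(P') = 15.5950

-0.0342 0.0548 0.6438 -0.1301


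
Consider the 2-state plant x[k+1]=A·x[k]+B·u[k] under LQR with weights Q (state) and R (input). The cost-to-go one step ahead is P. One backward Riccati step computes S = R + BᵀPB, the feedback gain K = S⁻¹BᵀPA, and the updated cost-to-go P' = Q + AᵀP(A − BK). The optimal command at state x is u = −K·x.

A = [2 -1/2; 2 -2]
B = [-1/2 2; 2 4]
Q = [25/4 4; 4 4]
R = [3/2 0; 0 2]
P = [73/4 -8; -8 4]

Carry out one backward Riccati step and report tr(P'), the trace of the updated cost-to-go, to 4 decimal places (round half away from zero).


BᵀP = [-25.1250 12.0000; 4.5000 0.0000]
S = R + BᵀPB = [3/2 0; 0 2] + [36.5625 -2.2500; -2.2500 9.0000] = [38.0625 -2.2500; -2.2500 11.0000]
BᵀPA = [-26.2500 -11.4375; 9.0000 -2.2500]
K = S⁻¹·BᵀPA = [-0.6491 -0.3164; 0.6854 -0.2693]
A−BK = [0.3046 -0.1197; 0.5567 -0.2901]
AᵀP(A−BK) = [1.7915 -0.1324; -0.1324 0.3377]
P' = Q + AᵀP(A−BK) = [8.0415 3.8676; 3.8676 4.3377]
tr(P') = 12.3792

12.3792


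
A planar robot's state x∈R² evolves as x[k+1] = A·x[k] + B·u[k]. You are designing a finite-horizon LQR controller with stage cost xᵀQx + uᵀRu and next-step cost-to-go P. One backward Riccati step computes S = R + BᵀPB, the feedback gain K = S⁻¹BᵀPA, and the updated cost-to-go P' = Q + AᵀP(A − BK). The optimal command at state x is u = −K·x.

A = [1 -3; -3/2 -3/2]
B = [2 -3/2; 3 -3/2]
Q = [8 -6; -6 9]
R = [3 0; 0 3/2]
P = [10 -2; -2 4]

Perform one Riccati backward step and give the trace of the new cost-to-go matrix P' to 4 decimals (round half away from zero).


44.8377

BᵀP = [14.0000 8.0000; -12.0000 -3.0000]
S = R + BᵀPB = [3 0; 0 3/2] + [52.0000 -33.0000; -33.0000 22.5000] = [55.0000 -33.0000; -33.0000 24.0000]
BᵀPA = [2.0000 -54.0000; -7.5000 40.5000]
K = S⁻¹·BᵀPA = [-0.8636 0.1753; -1.5000 1.9286]
A−BK = [0.4773 -0.4578; -1.1591 0.8669]
AᵀP(A−BK) = [15.4773 -12.8864; -12.8864 12.3604]
P' = Q + AᵀP(A−BK) = [23.4773 -18.8864; -18.8864 21.3604]
tr(P') = 44.8377


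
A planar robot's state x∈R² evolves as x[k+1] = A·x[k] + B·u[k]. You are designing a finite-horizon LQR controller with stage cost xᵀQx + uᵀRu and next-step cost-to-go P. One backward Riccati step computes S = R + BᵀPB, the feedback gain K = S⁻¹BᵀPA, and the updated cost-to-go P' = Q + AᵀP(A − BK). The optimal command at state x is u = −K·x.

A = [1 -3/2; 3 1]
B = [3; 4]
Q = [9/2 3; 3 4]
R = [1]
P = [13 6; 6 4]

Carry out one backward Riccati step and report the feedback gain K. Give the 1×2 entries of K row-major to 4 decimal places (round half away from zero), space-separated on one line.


BᵀP = [63.0000 34.0000]
S = R + BᵀPB = [1] + [325.0000] = [326.0000]
BᵀPA = [165.0000 -60.5000]
K = S⁻¹·BᵀPA = [0.5061 -0.1856]
A−BK = [-0.5184 -0.9433; 0.9755 1.7423]
AᵀP(A−BK) = [1.4877 2.1212; 2.1212 4.0222]
P' = Q + AᵀP(A−BK) = [5.9877 5.1212; 5.1212 8.0222]
tr(P') = 14.0100

0.5061 -0.1856


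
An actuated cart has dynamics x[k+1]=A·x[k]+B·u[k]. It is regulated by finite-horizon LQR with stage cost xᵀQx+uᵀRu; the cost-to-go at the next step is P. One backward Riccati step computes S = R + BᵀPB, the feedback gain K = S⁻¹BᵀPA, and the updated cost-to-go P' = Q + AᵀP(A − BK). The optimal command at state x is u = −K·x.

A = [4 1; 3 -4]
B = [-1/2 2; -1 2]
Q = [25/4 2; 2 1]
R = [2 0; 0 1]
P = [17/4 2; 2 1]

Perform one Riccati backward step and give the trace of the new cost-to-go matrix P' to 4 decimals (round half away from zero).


BᵀP = [-4.1250 -2.0000; 12.5000 6.0000]
S = R + BᵀPB = [2 0; 0 1] + [4.0625 -12.2500; -12.2500 37.0000] = [6.0625 -12.2500; -12.2500 38.0000]
BᵀPA = [-22.5000 3.8750; 68.0000 -11.5000]
K = S⁻¹·BᵀPA = [-0.2739 0.0794; 1.7012 -0.2770]
A−BK = [0.4607 1.5938; -0.6763 -3.3665]
AᵀP(A−BK) = [3.1572 -0.3751; -0.3751 0.7564]
P' = Q + AᵀP(A−BK) = [9.4072 1.6249; 1.6249 1.7564]
tr(P') = 11.1636

11.1636


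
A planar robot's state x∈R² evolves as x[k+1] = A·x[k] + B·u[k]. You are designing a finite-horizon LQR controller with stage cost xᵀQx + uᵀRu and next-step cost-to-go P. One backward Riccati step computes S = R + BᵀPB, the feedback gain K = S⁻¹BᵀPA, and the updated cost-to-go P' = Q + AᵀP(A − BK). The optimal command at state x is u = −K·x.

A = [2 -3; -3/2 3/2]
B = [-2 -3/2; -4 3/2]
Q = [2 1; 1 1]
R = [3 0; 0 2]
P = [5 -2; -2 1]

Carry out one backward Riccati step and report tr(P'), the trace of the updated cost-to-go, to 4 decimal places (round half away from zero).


BᵀP = [-2.0000 0.0000; -10.5000 4.5000]
S = R + BᵀPB = [3 0; 0 2] + [4.0000 3.0000; 3.0000 22.5000] = [7.0000 3.0000; 3.0000 24.5000]
BᵀPA = [-4.0000 6.0000; -27.7500 38.2500]
K = S⁻¹·BᵀPA = [-0.0908 0.1985; -1.1215 1.5369]
A−BK = [0.1362 -0.2977; -0.1808 -0.0115]
AᵀP(A−BK) = [2.7642 -3.8065; -3.8065 5.2719]
P' = Q + AᵀP(A−BK) = [4.7642 -2.8065; -2.8065 6.2719]
tr(P') = 11.0362

11.0362


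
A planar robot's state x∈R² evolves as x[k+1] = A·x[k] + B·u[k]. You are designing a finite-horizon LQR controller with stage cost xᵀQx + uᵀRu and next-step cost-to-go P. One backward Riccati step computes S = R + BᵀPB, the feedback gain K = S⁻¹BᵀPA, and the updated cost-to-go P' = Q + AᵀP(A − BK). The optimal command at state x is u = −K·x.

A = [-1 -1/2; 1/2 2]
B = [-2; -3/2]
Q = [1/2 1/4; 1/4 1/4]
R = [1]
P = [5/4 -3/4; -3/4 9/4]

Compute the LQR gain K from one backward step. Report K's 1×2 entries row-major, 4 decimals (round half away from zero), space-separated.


BᵀP = [-1.3750 -1.8750]
S = R + BᵀPB = [1] + [5.5625] = [6.5625]
BᵀPA = [0.4375 -3.0625]
K = S⁻¹·BᵀPA = [0.0667 -0.4667]
A−BK = [-0.8667 -1.4333; 0.6000 1.3000]
AᵀP(A−BK) = [2.5333 4.7667; 4.7667 9.3833]
P' = Q + AᵀP(A−BK) = [3.0333 5.0167; 5.0167 9.6333]
tr(P') = 12.6667

0.0667 -0.4667


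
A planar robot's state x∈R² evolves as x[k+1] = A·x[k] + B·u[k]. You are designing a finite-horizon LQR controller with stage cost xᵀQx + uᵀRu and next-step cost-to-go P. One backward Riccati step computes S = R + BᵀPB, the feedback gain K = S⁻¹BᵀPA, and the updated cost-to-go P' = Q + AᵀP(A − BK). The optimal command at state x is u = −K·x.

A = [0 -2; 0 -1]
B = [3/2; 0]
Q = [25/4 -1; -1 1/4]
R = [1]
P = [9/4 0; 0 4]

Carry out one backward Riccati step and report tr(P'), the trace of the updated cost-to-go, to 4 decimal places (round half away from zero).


BᵀP = [3.3750 0.0000]
S = R + BᵀPB = [1] + [5.0625] = [6.0625]
BᵀPA = [0.0000 -6.7500]
K = S⁻¹·BᵀPA = [0.0000 -1.1134]
A−BK = [0.0000 -0.3299; 0.0000 -1.0000]
AᵀP(A−BK) = [0.0000 0.0000; 0.0000 5.4845]
P' = Q + AᵀP(A−BK) = [6.2500 -1.0000; -1.0000 5.7345]
tr(P') = 11.9845

11.9845


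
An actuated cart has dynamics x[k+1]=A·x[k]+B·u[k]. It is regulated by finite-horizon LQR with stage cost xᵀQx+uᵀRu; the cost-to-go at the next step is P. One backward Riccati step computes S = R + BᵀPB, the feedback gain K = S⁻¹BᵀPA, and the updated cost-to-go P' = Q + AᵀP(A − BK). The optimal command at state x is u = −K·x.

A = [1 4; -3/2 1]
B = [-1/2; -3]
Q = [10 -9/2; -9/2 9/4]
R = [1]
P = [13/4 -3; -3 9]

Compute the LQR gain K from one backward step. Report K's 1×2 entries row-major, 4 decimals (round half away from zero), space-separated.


BᵀP = [7.3750 -25.5000]
S = R + BᵀPB = [1] + [72.8125] = [73.8125]
BᵀPA = [45.6250 4.0000]
K = S⁻¹·BᵀPA = [0.6181 0.0542]
A−BK = [1.3091 4.0271; 0.3544 1.1626]
AᵀP(A−BK) = [4.2983 12.0275; 12.0275 36.7832]
P' = Q + AᵀP(A−BK) = [14.2983 7.5275; 7.5275 39.0332]
tr(P') = 53.3315

0.6181 0.0542


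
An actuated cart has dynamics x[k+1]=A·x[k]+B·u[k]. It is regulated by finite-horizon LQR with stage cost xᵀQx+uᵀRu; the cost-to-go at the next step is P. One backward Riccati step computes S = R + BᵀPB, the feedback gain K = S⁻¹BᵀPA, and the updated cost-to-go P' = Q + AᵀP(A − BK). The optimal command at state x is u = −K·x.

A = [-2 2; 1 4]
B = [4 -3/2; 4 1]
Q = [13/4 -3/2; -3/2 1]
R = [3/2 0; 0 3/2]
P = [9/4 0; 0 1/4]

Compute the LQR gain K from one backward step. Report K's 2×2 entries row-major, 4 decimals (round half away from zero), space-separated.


-0.2239 0.6168 0.6168 0.2876

BᵀP = [9.0000 1.0000; -3.3750 0.2500]
S = R + BᵀPB = [3/2 0; 0 3/2] + [40.0000 -12.5000; -12.5000 5.3125] = [41.5000 -12.5000; -12.5000 6.8125]
BᵀPA = [-17.0000 22.0000; 7.0000 -5.7500]
K = S⁻¹·BᵀPA = [-0.2239 0.6168; 0.6168 0.2876]
A−BK = [-0.1794 -0.0356; 1.2787 1.2454]
AᵀP(A−BK) = [1.1269 0.4715; 0.4715 1.0852]
P' = Q + AᵀP(A−BK) = [4.3769 -1.0285; -1.0285 2.0852]
tr(P') = 6.4622


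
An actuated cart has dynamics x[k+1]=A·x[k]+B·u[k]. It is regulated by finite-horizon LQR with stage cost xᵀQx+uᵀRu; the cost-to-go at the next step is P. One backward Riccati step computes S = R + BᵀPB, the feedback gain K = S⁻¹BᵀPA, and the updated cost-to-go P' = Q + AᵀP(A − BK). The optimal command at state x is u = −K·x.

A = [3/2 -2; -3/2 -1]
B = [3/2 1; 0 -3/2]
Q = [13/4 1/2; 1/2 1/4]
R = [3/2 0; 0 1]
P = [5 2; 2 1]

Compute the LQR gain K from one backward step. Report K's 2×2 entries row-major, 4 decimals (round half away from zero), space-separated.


BᵀP = [7.5000 3.0000; 2.0000 0.5000]
S = R + BᵀPB = [3/2 0; 0 1] + [11.2500 3.0000; 3.0000 1.2500] = [12.7500 3.0000; 3.0000 2.2500]
BᵀPA = [6.7500 -18.0000; 2.2500 -4.5000]
K = S⁻¹·BᵀPA = [0.4286 -1.3714; 0.4286 -0.1714]
A−BK = [0.4286 0.2286; -0.8571 -1.2571]
AᵀP(A−BK) = [0.6429 -0.8571; -0.8571 3.5429]
P' = Q + AᵀP(A−BK) = [3.8929 -0.3571; -0.3571 3.7929]
tr(P') = 7.6857

0.4286 -1.3714 0.4286 -0.1714


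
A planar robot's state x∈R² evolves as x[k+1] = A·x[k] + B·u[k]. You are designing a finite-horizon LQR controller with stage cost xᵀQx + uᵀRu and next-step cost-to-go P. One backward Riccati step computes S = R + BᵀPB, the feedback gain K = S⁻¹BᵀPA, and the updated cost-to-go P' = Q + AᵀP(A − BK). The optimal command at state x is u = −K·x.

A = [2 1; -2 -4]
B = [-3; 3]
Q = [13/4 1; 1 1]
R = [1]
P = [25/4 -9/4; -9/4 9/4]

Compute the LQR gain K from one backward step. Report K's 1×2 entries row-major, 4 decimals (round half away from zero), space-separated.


-0.6610 -0.6737

BᵀP = [-25.5000 13.5000]
S = R + BᵀPB = [1] + [117.0000] = [118.0000]
BᵀPA = [-78.0000 -79.5000]
K = S⁻¹·BᵀPA = [-0.6610 -0.6737]
A−BK = [0.0169 -1.0212; -0.0169 -1.9788]
AᵀP(A−BK) = [0.4407 0.4492; 0.4492 6.6886]
P' = Q + AᵀP(A−BK) = [3.6907 1.4492; 1.4492 7.6886]
tr(P') = 11.3792


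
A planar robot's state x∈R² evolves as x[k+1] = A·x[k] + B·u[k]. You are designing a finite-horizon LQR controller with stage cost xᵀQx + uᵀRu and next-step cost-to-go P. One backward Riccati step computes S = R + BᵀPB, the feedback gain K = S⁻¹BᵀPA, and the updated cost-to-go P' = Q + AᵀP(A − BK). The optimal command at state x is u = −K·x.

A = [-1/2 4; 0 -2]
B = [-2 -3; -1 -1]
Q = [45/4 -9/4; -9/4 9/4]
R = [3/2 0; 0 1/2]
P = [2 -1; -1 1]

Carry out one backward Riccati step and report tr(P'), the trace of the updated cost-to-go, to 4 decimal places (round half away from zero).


22.8421

BᵀP = [-3.0000 1.0000; -5.0000 2.0000]
S = R + BᵀPB = [3/2 0; 0 1/2] + [5.0000 8.0000; 8.0000 13.0000] = [6.5000 8.0000; 8.0000 13.5000]
BᵀPA = [1.5000 -14.0000; 2.5000 -24.0000]
K = S⁻¹·BᵀPA = [0.0105 0.1263; 0.1789 -1.8526]
A−BK = [0.0579 -1.3053; 0.1895 -3.7263]
AᵀP(A−BK) = [0.0368 -0.5579; -0.5579 9.3053]
P' = Q + AᵀP(A−BK) = [11.2868 -2.8079; -2.8079 11.5553]
tr(P') = 22.8421


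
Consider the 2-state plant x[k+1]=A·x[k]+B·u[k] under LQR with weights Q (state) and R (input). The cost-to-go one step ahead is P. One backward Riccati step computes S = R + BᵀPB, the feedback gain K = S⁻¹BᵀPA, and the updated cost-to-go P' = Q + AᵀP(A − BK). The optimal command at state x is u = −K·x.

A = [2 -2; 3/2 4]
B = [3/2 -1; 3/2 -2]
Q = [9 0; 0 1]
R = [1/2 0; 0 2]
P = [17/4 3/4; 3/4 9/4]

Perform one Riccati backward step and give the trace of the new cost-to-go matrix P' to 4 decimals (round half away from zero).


BᵀP = [7.5000 4.5000; -5.7500 -5.2500]
S = R + BᵀPB = [1/2 0; 0 2] + [18.0000 -16.5000; -16.5000 16.2500] = [18.5000 -16.5000; -16.5000 18.2500]
BᵀPA = [21.7500 3.0000; -19.3750 -9.5000]
K = S⁻¹·BᵀPA = [1.1816 -1.5602; 0.0067 -1.9312]
A−BK = [0.2342 -1.5908; -0.2591 2.4780]
AᵀP(A−BK) = [0.9914 -3.2314; -3.2314 27.3346]
P' = Q + AᵀP(A−BK) = [9.9914 -3.2314; -3.2314 28.3346]
tr(P') = 38.3260

38.3260


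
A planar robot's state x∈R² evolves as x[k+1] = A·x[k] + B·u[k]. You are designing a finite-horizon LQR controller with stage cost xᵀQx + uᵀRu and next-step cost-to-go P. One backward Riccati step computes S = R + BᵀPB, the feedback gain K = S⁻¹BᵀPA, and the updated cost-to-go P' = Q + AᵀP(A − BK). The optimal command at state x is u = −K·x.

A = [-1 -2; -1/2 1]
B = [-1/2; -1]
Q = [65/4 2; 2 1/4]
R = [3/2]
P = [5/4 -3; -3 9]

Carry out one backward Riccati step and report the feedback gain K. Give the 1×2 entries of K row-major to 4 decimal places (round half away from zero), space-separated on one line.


0.1760 -1.5680

BᵀP = [2.3750 -7.5000]
S = R + BᵀPB = [3/2] + [6.3125] = [7.8125]
BᵀPA = [1.3750 -12.2500]
K = S⁻¹·BᵀPA = [0.1760 -1.5680]
A−BK = [-0.9120 -2.7840; -0.3240 -0.5680]
AᵀP(A−BK) = [0.2580 0.1560; 0.1560 6.7920]
P' = Q + AᵀP(A−BK) = [16.5080 2.1560; 2.1560 7.0420]
tr(P') = 23.5500


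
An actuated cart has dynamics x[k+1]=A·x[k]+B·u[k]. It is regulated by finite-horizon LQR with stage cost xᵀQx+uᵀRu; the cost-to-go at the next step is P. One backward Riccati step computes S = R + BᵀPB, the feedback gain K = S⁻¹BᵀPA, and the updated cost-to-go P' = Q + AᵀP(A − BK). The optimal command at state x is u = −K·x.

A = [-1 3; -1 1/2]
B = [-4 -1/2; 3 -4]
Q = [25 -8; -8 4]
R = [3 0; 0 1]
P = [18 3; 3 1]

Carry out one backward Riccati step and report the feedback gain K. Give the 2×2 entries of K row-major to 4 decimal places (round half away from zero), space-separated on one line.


0.2022 -0.6633 0.3835 -0.6262

BᵀP = [-63.0000 -9.0000; -21.0000 -5.5000]
S = R + BᵀPB = [3 0; 0 1] + [225.0000 67.5000; 67.5000 32.5000] = [228.0000 67.5000; 67.5000 33.5000]
BᵀPA = [72.0000 -193.5000; 26.5000 -65.7500]
K = S⁻¹·BᵀPA = [0.2022 -0.6633; 0.3835 -0.6262]
A−BK = [0.0007 0.0337; -0.0725 -0.0148]
AᵀP(A−BK) = [0.2748 -0.6485; -0.6485 1.7297]
P' = Q + AᵀP(A−BK) = [25.2748 -8.6485; -8.6485 5.7297]
tr(P') = 31.0044


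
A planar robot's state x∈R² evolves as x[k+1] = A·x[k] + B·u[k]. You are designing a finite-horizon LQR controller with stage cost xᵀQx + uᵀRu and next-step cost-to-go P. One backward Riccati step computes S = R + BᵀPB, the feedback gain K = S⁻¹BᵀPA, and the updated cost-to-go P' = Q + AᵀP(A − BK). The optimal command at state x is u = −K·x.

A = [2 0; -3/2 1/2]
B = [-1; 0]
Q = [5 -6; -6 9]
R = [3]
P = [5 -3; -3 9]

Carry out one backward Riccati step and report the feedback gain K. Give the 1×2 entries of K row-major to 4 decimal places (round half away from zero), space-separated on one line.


BᵀP = [-5.0000 3.0000]
S = R + BᵀPB = [3] + [5.0000] = [8.0000]
BᵀPA = [-14.5000 1.5000]
K = S⁻¹·BᵀPA = [-1.8125 0.1875]
A−BK = [0.1875 0.1875; -1.5000 0.5000]
AᵀP(A−BK) = [31.9688 -7.0313; -7.0313 1.9688]
P' = Q + AᵀP(A−BK) = [36.9688 -13.0313; -13.0313 10.9688]
tr(P') = 47.9375

-1.8125 0.1875


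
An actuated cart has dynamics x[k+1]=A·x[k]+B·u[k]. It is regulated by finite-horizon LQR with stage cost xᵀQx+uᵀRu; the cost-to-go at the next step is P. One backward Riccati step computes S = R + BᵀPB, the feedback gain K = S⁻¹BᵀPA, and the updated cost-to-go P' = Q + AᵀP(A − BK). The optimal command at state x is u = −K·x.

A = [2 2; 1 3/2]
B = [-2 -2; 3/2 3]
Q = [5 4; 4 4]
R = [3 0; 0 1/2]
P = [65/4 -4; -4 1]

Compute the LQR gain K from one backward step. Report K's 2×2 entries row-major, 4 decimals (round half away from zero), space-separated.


BᵀP = [-38.5000 9.5000; -44.5000 11.0000]
S = R + BᵀPB = [3 0; 0 1/2] + [91.2500 105.5000; 105.5000 122.0000] = [94.2500 105.5000; 105.5000 122.5000]
BᵀPA = [-67.5000 -62.7500; -78.0000 -72.5000]
K = S⁻¹·BᵀPA = [-0.0957 -0.0918; -0.5543 -0.5128]
A−BK = [0.7000 0.7909; 2.8065 3.1760]
AᵀP(A−BK) = [0.3036 0.3070; 0.3070 0.3133]
P' = Q + AᵀP(A−BK) = [5.3036 4.3070; 4.3070 4.3133]
tr(P') = 9.6169

-0.0957 -0.0918 -0.5543 -0.5128


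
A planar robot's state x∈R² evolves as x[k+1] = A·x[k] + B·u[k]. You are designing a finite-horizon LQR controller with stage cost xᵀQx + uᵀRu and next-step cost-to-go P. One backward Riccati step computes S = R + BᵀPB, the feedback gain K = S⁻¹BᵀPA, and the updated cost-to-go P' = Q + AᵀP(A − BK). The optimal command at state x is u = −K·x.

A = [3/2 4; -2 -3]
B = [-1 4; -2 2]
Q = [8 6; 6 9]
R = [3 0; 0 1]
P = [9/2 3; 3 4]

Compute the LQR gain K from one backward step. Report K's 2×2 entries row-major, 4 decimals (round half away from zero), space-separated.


BᵀP = [-10.5000 -11.0000; 24.0000 20.0000]
S = R + BᵀPB = [3 0; 0 1] + [32.5000 -64.0000; -64.0000 136.0000] = [35.5000 -64.0000; -64.0000 137.0000]
BᵀPA = [6.2500 -9.0000; -4.0000 36.0000]
K = S⁻¹·BᵀPA = [0.7821 1.3954; 0.3362 0.9147]
A−BK = [0.9375 1.7368; -1.1081 -2.0384]
AᵀP(A−BK) = [4.5816 8.4371; 8.4371 15.6313]
P' = Q + AᵀP(A−BK) = [12.5816 14.4371; 14.4371 24.6313]
tr(P') = 37.2129

0.7821 1.3954 0.3362 0.9147


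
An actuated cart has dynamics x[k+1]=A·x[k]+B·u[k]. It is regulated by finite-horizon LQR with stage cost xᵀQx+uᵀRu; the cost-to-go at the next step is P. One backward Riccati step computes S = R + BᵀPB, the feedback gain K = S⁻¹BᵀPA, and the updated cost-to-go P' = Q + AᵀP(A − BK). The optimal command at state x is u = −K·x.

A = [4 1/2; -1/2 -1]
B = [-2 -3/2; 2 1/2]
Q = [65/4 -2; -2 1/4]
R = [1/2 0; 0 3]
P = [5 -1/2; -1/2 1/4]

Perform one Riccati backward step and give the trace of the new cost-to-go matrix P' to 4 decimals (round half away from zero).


BᵀP = [-11.0000 1.5000; -7.7500 0.8750]
S = R + BᵀPB = [1/2 0; 0 3] + [25.0000 17.2500; 17.2500 12.0625] = [25.5000 17.2500; 17.2500 15.0625]
BᵀPA = [-44.7500 -7.0000; -31.4375 -4.7500]
K = S⁻¹·BᵀPA = [-1.5226 -0.2716; -0.3434 -0.0043]
A−BK = [0.4397 -0.0497; 2.7169 -0.4547]
AᵀP(A−BK) = [3.1304 -0.0394; -0.0394 0.0784]
P' = Q + AᵀP(A−BK) = [19.3804 -2.0394; -2.0394 0.3284]
tr(P') = 19.7087

19.7087


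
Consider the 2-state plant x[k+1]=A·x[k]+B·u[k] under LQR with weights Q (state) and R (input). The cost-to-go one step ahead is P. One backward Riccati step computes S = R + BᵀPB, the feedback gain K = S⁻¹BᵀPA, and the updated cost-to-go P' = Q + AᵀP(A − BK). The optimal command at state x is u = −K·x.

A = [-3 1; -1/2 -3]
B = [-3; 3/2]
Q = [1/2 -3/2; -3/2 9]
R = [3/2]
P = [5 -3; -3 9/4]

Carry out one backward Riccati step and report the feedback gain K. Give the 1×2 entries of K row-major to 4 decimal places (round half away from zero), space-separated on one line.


BᵀP = [-19.5000 12.3750]
S = R + BᵀPB = [3/2] + [77.0625] = [78.5625]
BᵀPA = [52.3125 -56.6250]
K = S⁻¹·BᵀPA = [0.6659 -0.7208]
A−BK = [-1.0024 -1.1623; -1.4988 -1.9189]
AᵀP(A−BK) = [1.7291 0.5800; 0.5800 2.4368]
P' = Q + AᵀP(A−BK) = [2.2291 -0.9200; -0.9200 11.4368]
tr(P') = 13.6659

0.6659 -0.7208


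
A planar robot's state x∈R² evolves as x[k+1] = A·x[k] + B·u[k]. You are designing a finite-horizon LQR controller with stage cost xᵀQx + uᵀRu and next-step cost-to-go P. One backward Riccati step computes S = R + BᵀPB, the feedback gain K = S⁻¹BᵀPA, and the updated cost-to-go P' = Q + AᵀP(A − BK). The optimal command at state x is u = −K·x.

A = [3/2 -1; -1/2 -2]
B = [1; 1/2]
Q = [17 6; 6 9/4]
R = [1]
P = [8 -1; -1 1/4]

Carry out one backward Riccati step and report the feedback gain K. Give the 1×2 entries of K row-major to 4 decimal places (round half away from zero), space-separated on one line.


1.4496 -0.7132

BᵀP = [7.5000 -0.8750]
S = R + BᵀPB = [1] + [7.0625] = [8.0625]
BᵀPA = [11.6875 -5.7500]
K = S⁻¹·BᵀPA = [1.4496 -0.7132]
A−BK = [0.0504 -0.2868; -1.2248 -1.6434]
AᵀP(A−BK) = [2.6202 -0.9147; -0.9147 0.8992]
P' = Q + AᵀP(A−BK) = [19.6202 5.0853; 5.0853 3.1492]
tr(P') = 22.7694


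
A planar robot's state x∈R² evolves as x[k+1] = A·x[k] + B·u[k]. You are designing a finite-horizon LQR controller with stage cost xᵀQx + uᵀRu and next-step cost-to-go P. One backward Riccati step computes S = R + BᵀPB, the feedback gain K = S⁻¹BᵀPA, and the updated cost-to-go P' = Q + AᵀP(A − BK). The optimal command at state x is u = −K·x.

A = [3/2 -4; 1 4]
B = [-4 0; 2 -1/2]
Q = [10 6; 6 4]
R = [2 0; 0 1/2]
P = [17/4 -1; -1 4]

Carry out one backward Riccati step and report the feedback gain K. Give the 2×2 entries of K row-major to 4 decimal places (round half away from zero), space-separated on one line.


BᵀP = [-19.0000 12.0000; 0.5000 -2.0000]
S = R + BᵀPB = [2 0; 0 1/2] + [100.0000 -6.0000; -6.0000 1.0000] = [102.0000 -6.0000; -6.0000 1.5000]
BᵀPA = [-16.5000 124.0000; -1.2500 -10.0000]
K = S⁻¹·BᵀPA = [-0.2756 1.0769; -1.9359 -2.3590]
A−BK = [0.3974 0.3077; 0.5833 0.6667]
AᵀP(A−BK) = [3.5946 3.3205; 3.3205 6.8718]
P' = Q + AᵀP(A−BK) = [13.5946 9.3205; 9.3205 10.8718]
tr(P') = 24.4663

-0.2756 1.0769 -1.9359 -2.3590


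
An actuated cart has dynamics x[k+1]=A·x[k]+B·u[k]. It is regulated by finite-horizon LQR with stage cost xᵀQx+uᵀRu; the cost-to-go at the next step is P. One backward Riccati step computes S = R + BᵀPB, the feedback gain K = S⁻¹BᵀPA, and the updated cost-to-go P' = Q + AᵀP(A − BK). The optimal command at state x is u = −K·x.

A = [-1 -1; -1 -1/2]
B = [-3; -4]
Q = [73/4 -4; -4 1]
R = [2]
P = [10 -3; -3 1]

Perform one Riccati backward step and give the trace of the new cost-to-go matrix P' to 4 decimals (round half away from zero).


20.1319

BᵀP = [-18.0000 5.0000]
S = R + BᵀPB = [2] + [34.0000] = [36.0000]
BᵀPA = [13.0000 15.5000]
K = S⁻¹·BᵀPA = [0.3611 0.4306]
A−BK = [0.0833 0.2917; 0.4444 1.2222]
AᵀP(A−BK) = [0.3056 0.4028; 0.4028 0.5764]
P' = Q + AᵀP(A−BK) = [18.5556 -3.5972; -3.5972 1.5764]
tr(P') = 20.1319


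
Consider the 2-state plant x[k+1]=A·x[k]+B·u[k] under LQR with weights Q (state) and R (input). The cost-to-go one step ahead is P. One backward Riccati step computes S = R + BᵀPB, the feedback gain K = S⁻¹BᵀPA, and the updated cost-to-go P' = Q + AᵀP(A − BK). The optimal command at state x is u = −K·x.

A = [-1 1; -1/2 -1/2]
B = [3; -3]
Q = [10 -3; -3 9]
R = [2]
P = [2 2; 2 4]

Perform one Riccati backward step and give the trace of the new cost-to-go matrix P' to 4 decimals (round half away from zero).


BᵀP = [0.0000 -6.0000]
S = R + BᵀPB = [2] + [18.0000] = [20.0000]
BᵀPA = [3.0000 3.0000]
K = S⁻¹·BᵀPA = [0.1500 0.1500]
A−BK = [-1.4500 0.5500; -0.0500 -0.0500]
AᵀP(A−BK) = [4.5500 -1.4500; -1.4500 0.5500]
P' = Q + AᵀP(A−BK) = [14.5500 -4.4500; -4.4500 9.5500]
tr(P') = 24.1000

24.1000


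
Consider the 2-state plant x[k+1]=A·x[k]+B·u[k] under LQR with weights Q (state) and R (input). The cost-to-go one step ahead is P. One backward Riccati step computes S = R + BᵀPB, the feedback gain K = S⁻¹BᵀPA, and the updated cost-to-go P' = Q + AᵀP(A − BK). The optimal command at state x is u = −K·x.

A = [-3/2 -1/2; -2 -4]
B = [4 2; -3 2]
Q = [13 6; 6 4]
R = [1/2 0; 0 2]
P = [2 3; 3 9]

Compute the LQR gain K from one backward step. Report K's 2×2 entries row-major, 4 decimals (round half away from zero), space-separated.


0.1005 0.5332 -0.8541 -1.1991

BᵀP = [-1.0000 -15.0000; 10.0000 24.0000]
S = R + BᵀPB = [1/2 0; 0 2] + [41.0000 -32.0000; -32.0000 68.0000] = [41.5000 -32.0000; -32.0000 70.0000]
BᵀPA = [31.5000 60.5000; -63.0000 -101.0000]
K = S⁻¹·BᵀPA = [0.1005 0.5332; -0.8541 -1.1991]
A−BK = [-0.1938 -0.2347; 0.0096 -0.0021]
AᵀP(A−BK) = [1.5287 2.1603; 2.1603 3.1310]
P' = Q + AᵀP(A−BK) = [14.5287 8.1603; 8.1603 7.1310]
tr(P') = 21.6598


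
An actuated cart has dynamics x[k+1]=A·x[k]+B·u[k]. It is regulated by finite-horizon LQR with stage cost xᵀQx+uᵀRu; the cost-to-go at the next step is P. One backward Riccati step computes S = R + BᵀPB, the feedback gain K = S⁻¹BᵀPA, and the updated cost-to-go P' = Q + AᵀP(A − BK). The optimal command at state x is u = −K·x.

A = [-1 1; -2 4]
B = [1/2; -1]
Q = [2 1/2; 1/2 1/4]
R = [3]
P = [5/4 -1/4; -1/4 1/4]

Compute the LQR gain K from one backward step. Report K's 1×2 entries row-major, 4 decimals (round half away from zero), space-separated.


BᵀP = [0.8750 -0.3750]
S = R + BᵀPB = [3] + [0.8125] = [3.8125]
BᵀPA = [-0.1250 -0.6250]
K = S⁻¹·BᵀPA = [-0.0328 -0.1639]
A−BK = [-0.9836 1.0820; -2.0328 3.8361]
AᵀP(A−BK) = [1.2459 -1.7705; -1.7705 3.1475]
P' = Q + AᵀP(A−BK) = [3.2459 -1.2705; -1.2705 3.3975]
tr(P') = 6.6434

-0.0328 -0.1639


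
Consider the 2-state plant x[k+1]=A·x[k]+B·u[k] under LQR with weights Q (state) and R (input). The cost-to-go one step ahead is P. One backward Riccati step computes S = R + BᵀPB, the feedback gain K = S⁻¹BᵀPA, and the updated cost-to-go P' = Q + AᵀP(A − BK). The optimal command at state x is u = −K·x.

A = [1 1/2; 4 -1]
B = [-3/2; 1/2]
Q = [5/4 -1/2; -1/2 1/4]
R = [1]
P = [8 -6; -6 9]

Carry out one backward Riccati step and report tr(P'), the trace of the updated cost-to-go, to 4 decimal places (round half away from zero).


57.6405

BᵀP = [-15.0000 13.5000]
S = R + BᵀPB = [1] + [29.2500] = [30.2500]
BᵀPA = [39.0000 -21.0000]
K = S⁻¹·BᵀPA = [1.2893 -0.6942]
A−BK = [2.9339 -0.5413; 3.3554 -0.6529]
AᵀP(A−BK) = [53.7190 -10.9256; -10.9256 2.4215]
P' = Q + AᵀP(A−BK) = [54.9690 -11.4256; -11.4256 2.6715]
tr(P') = 57.6405


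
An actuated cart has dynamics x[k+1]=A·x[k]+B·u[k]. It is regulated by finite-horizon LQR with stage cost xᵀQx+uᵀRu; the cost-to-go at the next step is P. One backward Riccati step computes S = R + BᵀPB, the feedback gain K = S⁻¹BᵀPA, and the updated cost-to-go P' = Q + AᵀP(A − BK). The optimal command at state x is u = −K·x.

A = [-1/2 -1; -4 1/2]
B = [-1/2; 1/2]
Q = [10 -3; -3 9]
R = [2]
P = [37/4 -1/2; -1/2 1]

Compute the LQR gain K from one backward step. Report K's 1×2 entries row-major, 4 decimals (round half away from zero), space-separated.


BᵀP = [-4.8750 0.7500]
S = R + BᵀPB = [2] + [2.8125] = [4.8125]
BᵀPA = [-0.5625 5.2500]
K = S⁻¹·BᵀPA = [-0.1169 1.0909]
A−BK = [-0.5584 -0.4545; -3.9416 -0.0455]
AᵀP(A−BK) = [16.2468 1.3636; 1.3636 4.2727]
P' = Q + AᵀP(A−BK) = [26.2468 -1.6364; -1.6364 13.2727]
tr(P') = 39.5195

-0.1169 1.0909


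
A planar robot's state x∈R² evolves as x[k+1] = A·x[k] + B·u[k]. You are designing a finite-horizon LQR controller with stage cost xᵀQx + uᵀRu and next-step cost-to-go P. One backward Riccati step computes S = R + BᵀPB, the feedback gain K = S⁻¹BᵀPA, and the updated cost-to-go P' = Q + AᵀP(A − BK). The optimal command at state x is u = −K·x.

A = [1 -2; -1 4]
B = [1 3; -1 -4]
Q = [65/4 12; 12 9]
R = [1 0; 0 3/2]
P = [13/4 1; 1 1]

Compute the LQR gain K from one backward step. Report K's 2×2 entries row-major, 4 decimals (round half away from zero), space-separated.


0.1982 0.0793 0.2379 -0.7048

BᵀP = [2.2500 0.0000; 5.7500 -1.0000]
S = R + BᵀPB = [1 0; 0 3/2] + [2.2500 6.7500; 6.7500 21.2500] = [3.2500 6.7500; 6.7500 22.7500]
BᵀPA = [2.2500 -4.5000; 6.7500 -15.5000]
K = S⁻¹·BᵀPA = [0.1982 0.0793; 0.2379 -0.7048]
A−BK = [0.0881 0.0352; 0.1498 1.2599]
AᵀP(A−BK) = [0.1982 0.0793; 0.0793 2.4317]
P' = Q + AᵀP(A−BK) = [16.4482 12.0793; 12.0793 11.4317]
tr(P') = 27.8800


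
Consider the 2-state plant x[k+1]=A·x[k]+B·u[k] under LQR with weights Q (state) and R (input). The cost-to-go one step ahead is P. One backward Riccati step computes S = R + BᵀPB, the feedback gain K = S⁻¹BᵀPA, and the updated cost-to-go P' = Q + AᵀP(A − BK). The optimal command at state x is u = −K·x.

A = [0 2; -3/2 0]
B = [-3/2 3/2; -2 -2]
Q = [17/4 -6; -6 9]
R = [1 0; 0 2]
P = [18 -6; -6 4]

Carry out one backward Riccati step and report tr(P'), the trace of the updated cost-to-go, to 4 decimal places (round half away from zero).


BᵀP = [-15.0000 1.0000; 39.0000 -17.0000]
S = R + BᵀPB = [1 0; 0 2] + [20.5000 -24.5000; -24.5000 92.5000] = [21.5000 -24.5000; -24.5000 94.5000]
BᵀPA = [-1.5000 -30.0000; 25.5000 78.0000]
K = S⁻¹·BᵀPA = [0.3374 -0.6455; 0.3573 0.6581]
A−BK = [-0.0299 0.0447; -0.1105 0.0251]
AᵀP(A−BK) = [0.3945 0.2515; 0.2515 1.3077]
P' = Q + AᵀP(A−BK) = [4.6445 -5.7485; -5.7485 10.3077]
tr(P') = 14.9522

14.9522


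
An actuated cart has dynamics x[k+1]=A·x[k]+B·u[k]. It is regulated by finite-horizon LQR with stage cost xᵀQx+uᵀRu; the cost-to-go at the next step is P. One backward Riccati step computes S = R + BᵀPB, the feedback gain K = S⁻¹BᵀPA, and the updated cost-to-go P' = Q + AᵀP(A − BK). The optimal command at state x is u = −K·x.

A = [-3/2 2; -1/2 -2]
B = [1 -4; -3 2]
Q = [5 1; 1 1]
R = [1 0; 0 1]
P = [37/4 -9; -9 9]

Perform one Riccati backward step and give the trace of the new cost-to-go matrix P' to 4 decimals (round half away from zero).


6.4856

BᵀP = [36.2500 -36.0000; -55.0000 54.0000]
S = R + BᵀPB = [1 0; 0 1] + [144.2500 -217.0000; -217.0000 328.0000] = [145.2500 -217.0000; -217.0000 329.0000]
BᵀPA = [-36.3750 144.5000; 55.5000 -218.0000]
K = S⁻¹·BᵀPA = [0.1090 0.3358; 0.2406 -0.4411]
A−BK = [-0.6466 -0.1003; -0.6541 -0.1103]
AᵀP(A−BK) = [0.1748 -0.0526; -0.0526 0.3108]
P' = Q + AᵀP(A−BK) = [5.1748 0.9474; 0.9474 1.3108]
tr(P') = 6.4856


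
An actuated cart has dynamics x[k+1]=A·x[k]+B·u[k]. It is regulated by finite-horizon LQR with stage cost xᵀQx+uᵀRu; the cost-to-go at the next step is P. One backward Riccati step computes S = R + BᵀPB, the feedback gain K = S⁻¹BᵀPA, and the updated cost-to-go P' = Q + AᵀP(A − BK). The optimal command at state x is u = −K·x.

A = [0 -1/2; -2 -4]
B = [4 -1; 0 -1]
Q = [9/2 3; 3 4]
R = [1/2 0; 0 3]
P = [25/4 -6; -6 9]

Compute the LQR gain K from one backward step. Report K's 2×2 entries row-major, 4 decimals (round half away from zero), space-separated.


BᵀP = [25.0000 -24.0000; -0.2500 -3.0000]
S = R + BᵀPB = [1/2 0; 0 3] + [100.0000 -1.0000; -1.0000 3.2500] = [100.5000 -1.0000; -1.0000 6.2500]
BᵀPA = [48.0000 83.5000; 6.0000 12.1250]
K = S⁻¹·BᵀPA = [0.4879 0.8515; 1.0381 2.0762]
A−BK = [-0.9137 -1.8298; -0.9619 -1.9238]
AᵀP(A−BK) = [6.3504 12.6703; 12.6703 25.2874]
P' = Q + AᵀP(A−BK) = [10.8504 15.6703; 15.6703 29.2874]
tr(P') = 40.1378

0.4879 0.8515 1.0381 2.0762
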